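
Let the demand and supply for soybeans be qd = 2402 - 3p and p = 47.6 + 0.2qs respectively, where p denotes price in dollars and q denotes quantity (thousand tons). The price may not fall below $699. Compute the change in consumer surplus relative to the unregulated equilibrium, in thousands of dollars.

Rearranging supply gives qs = 5p - 238. Equilibrium: 2402 - 3p = 5p - 238, so 2640 = 8p and p* = 330, q* = 1412.
The floor of 699 is above the equilibrium price 330, so it binds.
At p = 699: qd = 2402 - 3·699 = 305 and qs = 5·699 - 238 = 3257.
Consumer surplus without the control is ½ · (2402/3 - 330) · 1412 = 996872/3.
With the floor, consumers buy 305 units at 699, so CS = ½ · (2402/3 - 699) · 305 = 93025/6.
Change in consumer surplus = 93025/6 - 996872/3 = -316786.5.

-316786.5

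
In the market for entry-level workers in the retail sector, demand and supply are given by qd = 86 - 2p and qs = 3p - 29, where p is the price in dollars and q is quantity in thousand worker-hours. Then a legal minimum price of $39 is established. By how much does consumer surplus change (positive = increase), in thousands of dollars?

Setting quantity demanded equal to quantity supplied, 86 - 2p = 3p - 29, gives p* = 23 and q* = 40.
The floor of 39 is above the equilibrium price 23, so it binds.
At p = 39: qd = 86 - 2·39 = 8 and qs = 3·39 - 29 = 88.
Consumer surplus without the control is ½ · (43 - 23) · 40 = 400.
With the floor, consumers buy 8 units at 39, so CS = ½ · (43 - 39) · 8 = 16.
Change in consumer surplus = 16 - 400 = -384.

-384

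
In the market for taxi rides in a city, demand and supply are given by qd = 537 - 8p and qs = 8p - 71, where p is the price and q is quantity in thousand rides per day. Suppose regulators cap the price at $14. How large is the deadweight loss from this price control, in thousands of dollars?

In a free market, 537 - 8p = 8p - 71 gives the equilibrium p* = 38, q* = 233.
Since 14 < 38, the ceiling is binding.
At p = 14: qd = 537 - 8·14 = 425 and qs = 8·14 - 71 = 41.
Quantity traded falls to 41. At q = 41 the demand price is (537 - 41)/8 = 62 and the supply price is (71 + 41)/8 = 14.
Deadweight loss = ½ · (62 - 14) · (233 - 41) = ½ · 48 · 192 = 4608.

4608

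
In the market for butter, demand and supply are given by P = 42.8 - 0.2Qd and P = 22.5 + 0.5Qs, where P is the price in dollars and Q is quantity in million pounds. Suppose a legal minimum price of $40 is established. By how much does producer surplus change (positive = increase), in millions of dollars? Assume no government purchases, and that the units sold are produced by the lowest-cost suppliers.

-14.25

Rearranging demand gives Qd = 214 - 5P; rearranging supply gives Qs = 2P - 45. Without the control the market clears where 214 - 5P = 2P - 45, i.e. P* = 37 and Q* = 29.
Because the floor (40) lies above the market-clearing price, it is binding.
At P = 40: Qd = 214 - 5·40 = 14 and Qs = 2·40 - 45 = 35.
Producer surplus without the control is ½ · (37 - 22.5) · 29 = 210.25.
With the floor, 14 units are sold at 40. The supply price at Q = 14 is 29.5, so PS = ½ · [(40 - 22.5) + (40 - 29.5)] · 14 = 196.
Change in producer surplus = 196 - 210.25 = -14.25.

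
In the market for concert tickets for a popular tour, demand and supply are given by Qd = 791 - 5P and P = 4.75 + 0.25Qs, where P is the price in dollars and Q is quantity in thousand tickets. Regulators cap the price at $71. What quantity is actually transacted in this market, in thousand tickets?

Rearranging supply gives Qs = 4P - 19. Equilibrium: 791 - 5P = 4P - 19, so 810 = 9P and P* = 90, Q* = 341.
The ceiling of 71 is below the equilibrium price 90, so it binds.
At P = 71: Qd = 791 - 5·71 = 436 and Qs = 4·71 - 19 = 265.
The quantity actually transacted is the short side, supply: 265.

265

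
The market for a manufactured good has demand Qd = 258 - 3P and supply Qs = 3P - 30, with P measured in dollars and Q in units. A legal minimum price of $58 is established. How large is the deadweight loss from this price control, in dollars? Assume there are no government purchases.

In a free market, 258 - 3P = 3P - 30 gives the equilibrium P* = 48, Q* = 114.
The floor of 58 is above the equilibrium price 48, so it binds.
At P = 58: Qd = 258 - 3·58 = 84 and Qs = 3·58 - 30 = 144.
Quantity traded falls to 84. At Q = 84 the demand price is (258 - 84)/3 = 58 and the supply price is (30 + 84)/3 = 38.
Deadweight loss = ½ · (58 - 38) · (114 - 84) = ½ · 20 · 30 = 300.

300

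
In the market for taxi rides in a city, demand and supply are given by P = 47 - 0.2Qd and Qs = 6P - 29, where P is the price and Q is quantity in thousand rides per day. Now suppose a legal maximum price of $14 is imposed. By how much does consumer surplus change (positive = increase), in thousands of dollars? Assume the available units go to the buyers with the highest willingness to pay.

Rearranging demand gives Qd = 235 - 5P. Without the control the market clears where 235 - 5P = 6P - 29, i.e. P* = 24 and Q* = 115.
The ceiling of 14 is below the equilibrium price 24, so it binds.
At P = 14: Qd = 235 - 5·14 = 165 and Qs = 6·14 - 29 = 55.
Consumer surplus without the control is ½ · (47 - 24) · 115 = 1322.5.
With the ceiling, 55 units are sold at 14 (assume they go to the highest-value buyers). The demand price at Q = 55 is 36, so CS = ½ · [(47 - 14) + (36 - 14)] · 55 = 1512.5.
Change in consumer surplus = 1512.5 - 1322.5 = 190.

190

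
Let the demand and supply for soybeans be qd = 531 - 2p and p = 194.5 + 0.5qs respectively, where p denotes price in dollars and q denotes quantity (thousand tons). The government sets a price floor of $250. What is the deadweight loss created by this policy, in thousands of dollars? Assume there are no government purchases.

Rearranging supply gives qs = 2p - 389. Equilibrium: 531 - 2p = 2p - 389, so 920 = 4p and p* = 230, q* = 71.
Since 250 > 230, the floor is binding.
At p = 250: qd = 531 - 2·250 = 31 and qs = 2·250 - 389 = 111.
Quantity traded falls to 31. At q = 31 the demand price is (531 - 31)/2 = 250 and the supply price is (389 + 31)/2 = 210.
Deadweight loss = ½ · (250 - 210) · (71 - 31) = ½ · 40 · 40 = 800.

800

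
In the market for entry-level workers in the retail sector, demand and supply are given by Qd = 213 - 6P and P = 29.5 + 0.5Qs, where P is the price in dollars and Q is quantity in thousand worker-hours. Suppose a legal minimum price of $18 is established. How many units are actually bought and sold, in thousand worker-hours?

Rearranging supply gives Qs = 2P - 59. Setting quantity demanded equal to quantity supplied, 213 - 6P = 2P - 59, gives P* = 34 and Q* = 9.
Since 18 is below P* = 34, the floor does not bind and the free-market outcome prevails.

9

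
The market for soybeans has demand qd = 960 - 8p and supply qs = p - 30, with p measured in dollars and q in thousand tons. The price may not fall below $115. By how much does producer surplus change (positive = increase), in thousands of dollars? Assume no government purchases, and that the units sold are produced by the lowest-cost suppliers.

-600

Without the control the market clears where 960 - 8p = p - 30, i.e. p* = 110 and q* = 80.
Because the floor (115) lies above the market-clearing price, it is binding.
At p = 115: qd = 960 - 8·115 = 40 and qs = 115 - 30 = 85.
Producer surplus without the control is ½ · (110 - 30) · 80 = 3200.
With the floor, 40 units are sold at 115. The supply price at q = 40 is 70, so PS = ½ · [(115 - 30) + (115 - 70)] · 40 = 2600.
Change in producer surplus = 2600 - 3200 = -600.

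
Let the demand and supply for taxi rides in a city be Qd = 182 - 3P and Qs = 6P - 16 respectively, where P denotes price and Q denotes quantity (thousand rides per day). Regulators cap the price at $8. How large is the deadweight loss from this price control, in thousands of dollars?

1764

Setting quantity demanded equal to quantity supplied, 182 - 3P = 6P - 16, gives P* = 22 and Q* = 116.
The ceiling of 8 is below the equilibrium price 22, so it binds.
At P = 8: Qd = 182 - 3·8 = 158 and Qs = 6·8 - 16 = 32.
Quantity traded falls to 32. At Q = 32 the demand price is (182 - 32)/3 = 50 and the supply price is (16 + 32)/6 = 8.
Deadweight loss = ½ · (50 - 8) · (116 - 32) = ½ · 42 · 84 = 1764.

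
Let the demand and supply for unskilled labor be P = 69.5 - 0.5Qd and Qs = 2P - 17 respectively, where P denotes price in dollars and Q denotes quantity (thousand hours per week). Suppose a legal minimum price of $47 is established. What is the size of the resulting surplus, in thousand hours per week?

32

Rearranging demand gives Qd = 139 - 2P. In a free market, 139 - 2P = 2P - 17 gives the equilibrium P* = 39, Q* = 61.
The floor of 47 is above the equilibrium price 39, so it binds.
At P = 47: Qd = 139 - 2·47 = 45 and Qs = 2·47 - 17 = 77.
Surplus = Qs - Qd = 77 - 45 = 32.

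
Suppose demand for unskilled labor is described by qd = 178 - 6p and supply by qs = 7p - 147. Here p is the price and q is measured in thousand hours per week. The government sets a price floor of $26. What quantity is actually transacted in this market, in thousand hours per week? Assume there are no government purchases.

Without the control the market clears where 178 - 6p = 7p - 147, i.e. p* = 25 and q* = 28.
The floor of 26 is above the equilibrium price 25, so it binds.
At p = 26: qd = 178 - 6·26 = 22 and qs = 7·26 - 147 = 35.
The quantity actually transacted is the short side, demand: 22.

22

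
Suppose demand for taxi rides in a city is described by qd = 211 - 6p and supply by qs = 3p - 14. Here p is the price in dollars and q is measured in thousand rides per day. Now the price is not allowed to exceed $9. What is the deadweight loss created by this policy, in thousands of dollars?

Equilibrium: 211 - 6p = 3p - 14, so 225 = 9p and p* = 25, q* = 61.
Since 9 < 25, the ceiling is binding.
At p = 9: qd = 211 - 6·9 = 157 and qs = 3·9 - 14 = 13.
Quantity traded falls to 13. At q = 13 the demand price is (211 - 13)/6 = 33 and the supply price is (14 + 13)/3 = 9.
Deadweight loss = ½ · (33 - 9) · (61 - 13) = ½ · 24 · 48 = 576.

576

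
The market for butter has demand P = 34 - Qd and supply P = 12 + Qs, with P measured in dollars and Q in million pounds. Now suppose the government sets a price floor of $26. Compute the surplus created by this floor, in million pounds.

Rearranging demand gives Qd = 34 - P; rearranging supply gives Qs = P - 12. Equilibrium: 34 - P = P - 12, so 46 = 2P and P* = 23, Q* = 11.
Because the floor (26) lies above the market-clearing price, it is binding.
At P = 26: Qd = 34 - 26 = 8 and Qs = 26 - 12 = 14.
Surplus = Qs - Qd = 14 - 8 = 6.

6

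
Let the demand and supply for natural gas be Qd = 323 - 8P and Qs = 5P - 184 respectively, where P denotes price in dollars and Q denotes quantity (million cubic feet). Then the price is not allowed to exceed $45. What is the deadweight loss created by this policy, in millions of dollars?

0

Equilibrium: 323 - 8P = 5P - 184, so 507 = 13P and P* = 39, Q* = 11.
Since 45 is above P* = 39, the ceiling does not bind and the free-market outcome prevails.
Since the control does not bind, no trades are prevented and deadweight loss is zero.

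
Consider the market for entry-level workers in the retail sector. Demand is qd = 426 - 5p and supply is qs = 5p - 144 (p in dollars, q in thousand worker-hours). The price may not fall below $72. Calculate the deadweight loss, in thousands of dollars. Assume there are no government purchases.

1125

Setting quantity demanded equal to quantity supplied, 426 - 5p = 5p - 144, gives p* = 57 and q* = 141.
The floor of 72 is above the equilibrium price 57, so it binds.
At p = 72: qd = 426 - 5·72 = 66 and qs = 5·72 - 144 = 216.
Quantity traded falls to 66. At q = 66 the demand price is (426 - 66)/5 = 72 and the supply price is (144 + 66)/5 = 42.
Deadweight loss = ½ · (72 - 42) · (141 - 66) = ½ · 30 · 75 = 1125.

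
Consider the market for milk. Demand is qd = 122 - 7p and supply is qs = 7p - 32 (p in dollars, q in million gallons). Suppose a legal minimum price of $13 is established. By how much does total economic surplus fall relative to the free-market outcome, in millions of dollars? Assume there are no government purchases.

28

Setting quantity demanded equal to quantity supplied, 122 - 7p = 7p - 32, gives p* = 11 and q* = 45.
The floor of 13 is above the equilibrium price 11, so it binds.
At p = 13: qd = 122 - 7·13 = 31 and qs = 7·13 - 32 = 59.
Quantity traded falls to 31. At q = 31 the demand price is (122 - 31)/7 = 13 and the supply price is (32 + 31)/7 = 9.
Deadweight loss = ½ · (13 - 9) · (45 - 31) = ½ · 4 · 14 = 28.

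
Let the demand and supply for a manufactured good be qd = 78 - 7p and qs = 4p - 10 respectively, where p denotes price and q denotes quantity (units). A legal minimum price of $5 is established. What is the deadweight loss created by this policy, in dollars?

Without the control the market clears where 78 - 7p = 4p - 10, i.e. p* = 8 and q* = 22.
Since 5 is below p* = 8, the floor does not bind and the free-market outcome prevails.
Since the control does not bind, no trades are prevented and deadweight loss is zero.

0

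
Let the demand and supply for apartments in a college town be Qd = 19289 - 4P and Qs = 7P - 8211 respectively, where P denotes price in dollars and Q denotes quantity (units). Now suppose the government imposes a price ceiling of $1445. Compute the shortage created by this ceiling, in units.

Setting quantity demanded equal to quantity supplied, 19289 - 4P = 7P - 8211, gives P* = 2500 and Q* = 9289.
Because the ceiling (1445) lies below the market-clearing price, it is binding.
At P = 1445: Qd = 19289 - 4·1445 = 13509 and Qs = 7·1445 - 8211 = 1904.
Shortage = Qd - Qs = 13509 - 1904 = 11605.

11605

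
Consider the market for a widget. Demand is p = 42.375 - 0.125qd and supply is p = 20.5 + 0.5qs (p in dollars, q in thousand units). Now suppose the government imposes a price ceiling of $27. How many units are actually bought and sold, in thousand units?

13

Rearranging demand gives qd = 339 - 8p; rearranging supply gives qs = 2p - 41. In a free market, 339 - 8p = 2p - 41 gives the equilibrium p* = 38, q* = 35.
The ceiling of 27 is below the equilibrium price 38, so it binds.
At p = 27: qd = 339 - 8·27 = 123 and qs = 2·27 - 41 = 13.
The quantity actually transacted is the short side, supply: 13.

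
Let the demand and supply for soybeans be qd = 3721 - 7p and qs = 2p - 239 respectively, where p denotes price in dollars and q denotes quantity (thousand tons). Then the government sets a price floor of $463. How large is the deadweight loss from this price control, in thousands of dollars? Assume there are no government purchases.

Setting quantity demanded equal to quantity supplied, 3721 - 7p = 2p - 239, gives p* = 440 and q* = 641.
The floor of 463 is above the equilibrium price 440, so it binds.
At p = 463: qd = 3721 - 7·463 = 480 and qs = 2·463 - 239 = 687.
Quantity traded falls to 480. At q = 480 the demand price is (3721 - 480)/7 = 463 and the supply price is (239 + 480)/2 = 359.5.
Deadweight loss = ½ · (463 - 359.5) · (641 - 480) = ½ · 103.5 · 161 = 8331.75.

8331.75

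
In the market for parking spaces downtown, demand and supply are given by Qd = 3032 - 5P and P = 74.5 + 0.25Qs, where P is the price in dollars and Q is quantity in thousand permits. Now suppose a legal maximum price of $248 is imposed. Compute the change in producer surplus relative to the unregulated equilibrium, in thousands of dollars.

Rearranging supply gives Qs = 4P - 298. Equilibrium: 3032 - 5P = 4P - 298, so 3330 = 9P and P* = 370, Q* = 1182.
Because the ceiling (248) lies below the market-clearing price, it is binding.
At P = 248: Qd = 3032 - 5·248 = 1792 and Qs = 4·248 - 298 = 694.
Producer surplus without the control is ½ · (370 - 74.5) · 1182 = 174640.5.
With the ceiling, producers sell 694 units at 248, so PS = ½ · (248 - 74.5) · 694 = 60204.5.
Change in producer surplus = 60204.5 - 174640.5 = -114436.

-114436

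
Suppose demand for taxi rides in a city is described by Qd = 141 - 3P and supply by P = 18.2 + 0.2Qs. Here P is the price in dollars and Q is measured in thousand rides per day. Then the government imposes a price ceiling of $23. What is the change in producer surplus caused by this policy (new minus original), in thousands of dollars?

-234

Rearranging supply gives Qs = 5P - 91. Without the control the market clears where 141 - 3P = 5P - 91, i.e. P* = 29 and Q* = 54.
Because the ceiling (23) lies below the market-clearing price, it is binding.
At P = 23: Qd = 141 - 3·23 = 72 and Qs = 5·23 - 91 = 24.
Producer surplus without the control is ½ · (29 - 18.2) · 54 = 291.6.
With the ceiling, producers sell 24 units at 23, so PS = ½ · (23 - 18.2) · 24 = 57.6.
Change in producer surplus = 57.6 - 291.6 = -234.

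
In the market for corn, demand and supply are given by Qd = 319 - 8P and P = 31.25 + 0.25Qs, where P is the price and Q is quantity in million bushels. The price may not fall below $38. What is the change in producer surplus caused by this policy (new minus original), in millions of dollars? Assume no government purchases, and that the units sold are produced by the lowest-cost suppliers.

7

Rearranging supply gives Qs = 4P - 125. Without the control the market clears where 319 - 8P = 4P - 125, i.e. P* = 37 and Q* = 23.
Since 38 > 37, the floor is binding.
At P = 38: Qd = 319 - 8·38 = 15 and Qs = 4·38 - 125 = 27.
Producer surplus without the control is ½ · (37 - 31.25) · 23 = 66.125.
With the floor, 15 units are sold at 38. The supply price at Q = 15 is 35, so PS = ½ · [(38 - 31.25) + (38 - 35)] · 15 = 73.125.
Change in producer surplus = 73.125 - 66.125 = 7.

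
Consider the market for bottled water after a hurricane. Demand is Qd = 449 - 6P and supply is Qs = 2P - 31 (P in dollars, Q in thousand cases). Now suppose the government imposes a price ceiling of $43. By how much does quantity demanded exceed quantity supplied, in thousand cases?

In a free market, 449 - 6P = 2P - 31 gives the equilibrium P* = 60, Q* = 89.
Because the ceiling (43) lies below the market-clearing price, it is binding.
At P = 43: Qd = 449 - 6·43 = 191 and Qs = 2·43 - 31 = 55.
Shortage = Qd - Qs = 191 - 55 = 136.

136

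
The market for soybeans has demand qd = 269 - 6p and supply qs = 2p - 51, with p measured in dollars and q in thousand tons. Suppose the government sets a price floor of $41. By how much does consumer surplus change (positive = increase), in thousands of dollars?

-26

Setting quantity demanded equal to quantity supplied, 269 - 6p = 2p - 51, gives p* = 40 and q* = 29.
Since 41 > 40, the floor is binding.
At p = 41: qd = 269 - 6·41 = 23 and qs = 2·41 - 51 = 31.
Consumer surplus without the control is ½ · (269/6 - 40) · 29 = 841/12.
With the floor, consumers buy 23 units at 41, so CS = ½ · (269/6 - 41) · 23 = 529/12.
Change in consumer surplus = 529/12 - 841/12 = -26.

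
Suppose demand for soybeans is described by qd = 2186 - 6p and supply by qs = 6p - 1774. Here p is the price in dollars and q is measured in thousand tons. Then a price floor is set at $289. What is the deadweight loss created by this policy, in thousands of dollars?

Equilibrium: 2186 - 6p = 6p - 1774, so 3960 = 12p and p* = 330, q* = 206.
The floor of 289 is below the equilibrium price 330, so it is not binding; the market clears at p* = 330, q* = 206.
Since the control does not bind, no trades are prevented and deadweight loss is zero.

0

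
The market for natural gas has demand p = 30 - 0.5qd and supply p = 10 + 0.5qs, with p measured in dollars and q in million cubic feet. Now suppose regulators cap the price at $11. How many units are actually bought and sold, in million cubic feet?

Rearranging demand gives qd = 60 - 2p; rearranging supply gives qs = 2p - 20. In a free market, 60 - 2p = 2p - 20 gives the equilibrium p* = 20, q* = 20.
Because the ceiling (11) lies below the market-clearing price, it is binding.
At p = 11: qd = 60 - 2·11 = 38 and qs = 2·11 - 20 = 2.
The quantity actually transacted is the short side, supply: 2.

2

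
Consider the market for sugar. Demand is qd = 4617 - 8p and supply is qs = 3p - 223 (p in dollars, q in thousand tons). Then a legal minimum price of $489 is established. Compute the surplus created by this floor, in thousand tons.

In a free market, 4617 - 8p = 3p - 223 gives the equilibrium p* = 440, q* = 1097.
Because the floor (489) lies above the market-clearing price, it is binding.
At p = 489: qd = 4617 - 8·489 = 705 and qs = 3·489 - 223 = 1244.
Surplus = qs - qd = 1244 - 705 = 539.

539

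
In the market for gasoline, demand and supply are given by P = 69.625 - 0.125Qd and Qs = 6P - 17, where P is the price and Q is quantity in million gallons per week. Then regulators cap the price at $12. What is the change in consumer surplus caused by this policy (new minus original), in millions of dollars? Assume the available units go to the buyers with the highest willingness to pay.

Rearranging demand gives Qd = 557 - 8P. Setting quantity demanded equal to quantity supplied, 557 - 8P = 6P - 17, gives P* = 41 and Q* = 229.
The ceiling of 12 is below the equilibrium price 41, so it binds.
At P = 12: Qd = 557 - 8·12 = 461 and Qs = 6·12 - 17 = 55.
Consumer surplus without the control is ½ · (69.625 - 41) · 229 = 3277.5625.
With the ceiling, 55 units are sold at 12 (assume they go to the highest-value buyers). The demand price at Q = 55 is 62.75, so CS = ½ · [(69.625 - 12) + (62.75 - 12)] · 55 = 2980.3125.
Change in consumer surplus = 2980.3125 - 3277.5625 = -297.25.

-297.25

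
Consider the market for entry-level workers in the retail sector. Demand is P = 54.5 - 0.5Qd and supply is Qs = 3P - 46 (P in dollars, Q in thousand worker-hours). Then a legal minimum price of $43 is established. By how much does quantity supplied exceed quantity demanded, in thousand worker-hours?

60

Rearranging demand gives Qd = 109 - 2P. Equilibrium: 109 - 2P = 3P - 46, so 155 = 5P and P* = 31, Q* = 47.
The floor of 43 is above the equilibrium price 31, so it binds.
At P = 43: Qd = 109 - 2·43 = 23 and Qs = 3·43 - 46 = 83.
Surplus = Qs - Qd = 83 - 23 = 60.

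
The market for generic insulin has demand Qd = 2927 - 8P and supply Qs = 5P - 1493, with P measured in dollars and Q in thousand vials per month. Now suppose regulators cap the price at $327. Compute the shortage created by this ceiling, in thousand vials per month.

169

Equilibrium: 2927 - 8P = 5P - 1493, so 4420 = 13P and P* = 340, Q* = 207.
Because the ceiling (327) lies below the market-clearing price, it is binding.
At P = 327: Qd = 2927 - 8·327 = 311 and Qs = 5·327 - 1493 = 142.
Shortage = Qd - Qs = 311 - 142 = 169.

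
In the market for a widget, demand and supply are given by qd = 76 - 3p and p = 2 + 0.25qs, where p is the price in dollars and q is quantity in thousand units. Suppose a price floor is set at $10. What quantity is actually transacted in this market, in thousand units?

40

Rearranging supply gives qs = 4p - 8. In a free market, 76 - 3p = 4p - 8 gives the equilibrium p* = 12, q* = 40.
The floor of 10 is below the equilibrium price 12, so it is not binding; the market clears at p* = 12, q* = 40.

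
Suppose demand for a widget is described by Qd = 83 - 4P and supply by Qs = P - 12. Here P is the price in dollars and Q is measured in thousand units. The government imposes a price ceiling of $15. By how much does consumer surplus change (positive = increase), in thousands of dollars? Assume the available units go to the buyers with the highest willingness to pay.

10

Setting quantity demanded equal to quantity supplied, 83 - 4P = P - 12, gives P* = 19 and Q* = 7.
Because the ceiling (15) lies below the market-clearing price, it is binding.
At P = 15: Qd = 83 - 4·15 = 23 and Qs = 15 - 12 = 3.
Consumer surplus without the control is ½ · (20.75 - 19) · 7 = 6.125.
With the ceiling, 3 units are sold at 15 (assume they go to the highest-value buyers). The demand price at Q = 3 is 20, so CS = ½ · [(20.75 - 15) + (20 - 15)] · 3 = 16.125.
Change in consumer surplus = 16.125 - 6.125 = 10.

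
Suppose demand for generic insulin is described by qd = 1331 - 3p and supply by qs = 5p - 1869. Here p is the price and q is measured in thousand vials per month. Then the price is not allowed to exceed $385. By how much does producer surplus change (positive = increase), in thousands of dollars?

Equilibrium: 1331 - 3p = 5p - 1869, so 3200 = 8p and p* = 400, q* = 131.
Since 385 < 400, the ceiling is binding.
At p = 385: qd = 1331 - 3·385 = 176 and qs = 5·385 - 1869 = 56.
Producer surplus without the control is ½ · (400 - 373.8) · 131 = 1716.1.
With the ceiling, producers sell 56 units at 385, so PS = ½ · (385 - 373.8) · 56 = 313.6.
Change in producer surplus = 313.6 - 1716.1 = -1402.5.

-1402.5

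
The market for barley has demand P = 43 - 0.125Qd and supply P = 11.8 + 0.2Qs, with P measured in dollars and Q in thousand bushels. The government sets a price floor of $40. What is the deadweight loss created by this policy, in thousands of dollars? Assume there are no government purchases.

842.4

Rearranging demand gives Qd = 344 - 8P; rearranging supply gives Qs = 5P - 59. In a free market, 344 - 8P = 5P - 59 gives the equilibrium P* = 31, Q* = 96.
The floor of 40 is above the equilibrium price 31, so it binds.
At P = 40: Qd = 344 - 8·40 = 24 and Qs = 5·40 - 59 = 141.
Quantity traded falls to 24. At Q = 24 the demand price is (344 - 24)/8 = 40 and the supply price is (59 + 24)/5 = 16.6.
Deadweight loss = ½ · (40 - 16.6) · (96 - 24) = ½ · 23.4 · 72 = 842.4.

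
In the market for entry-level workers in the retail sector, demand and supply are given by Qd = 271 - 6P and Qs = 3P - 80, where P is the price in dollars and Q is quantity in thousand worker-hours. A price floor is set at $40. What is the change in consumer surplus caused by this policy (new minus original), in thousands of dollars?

Setting quantity demanded equal to quantity supplied, 271 - 6P = 3P - 80, gives P* = 39 and Q* = 37.
Since 40 > 39, the floor is binding.
At P = 40: Qd = 271 - 6·40 = 31 and Qs = 3·40 - 80 = 40.
Consumer surplus without the control is ½ · (271/6 - 39) · 37 = 1369/12.
With the floor, consumers buy 31 units at 40, so CS = ½ · (271/6 - 40) · 31 = 961/12.
Change in consumer surplus = 961/12 - 1369/12 = -34.

-34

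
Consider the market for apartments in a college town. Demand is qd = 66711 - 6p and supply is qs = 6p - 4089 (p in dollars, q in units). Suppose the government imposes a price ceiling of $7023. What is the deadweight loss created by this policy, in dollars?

Setting quantity demanded equal to quantity supplied, 66711 - 6p = 6p - 4089, gives p* = 5900 and q* = 31311.
Since 7023 is above p* = 5900, the ceiling does not bind and the free-market outcome prevails.
Since the control does not bind, no trades are prevented and deadweight loss is zero.

0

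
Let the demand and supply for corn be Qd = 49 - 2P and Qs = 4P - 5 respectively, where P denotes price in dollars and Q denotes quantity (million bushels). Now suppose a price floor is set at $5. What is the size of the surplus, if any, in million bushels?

0

Setting quantity demanded equal to quantity supplied, 49 - 2P = 4P - 5, gives P* = 9 and Q* = 31.
The floor of 5 is below the equilibrium price 9, so it is not binding; the market clears at P* = 9, Q* = 31.
Since the control does not bind, there is no surplus.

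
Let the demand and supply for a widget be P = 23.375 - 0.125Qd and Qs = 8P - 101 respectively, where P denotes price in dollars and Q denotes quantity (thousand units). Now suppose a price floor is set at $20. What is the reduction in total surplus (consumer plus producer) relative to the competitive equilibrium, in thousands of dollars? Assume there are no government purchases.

32

Rearranging demand gives Qd = 187 - 8P. Without the control the market clears where 187 - 8P = 8P - 101, i.e. P* = 18 and Q* = 43.
Since 20 > 18, the floor is binding.
At P = 20: Qd = 187 - 8·20 = 27 and Qs = 8·20 - 101 = 59.
Quantity traded falls to 27. At Q = 27 the demand price is (187 - 27)/8 = 20 and the supply price is (101 + 27)/8 = 16.
Deadweight loss = ½ · (20 - 16) · (43 - 27) = ½ · 4 · 16 = 32.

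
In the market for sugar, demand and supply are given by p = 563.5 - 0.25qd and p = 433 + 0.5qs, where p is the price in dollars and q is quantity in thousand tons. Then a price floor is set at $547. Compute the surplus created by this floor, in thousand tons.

162

Rearranging demand gives qd = 2254 - 4p; rearranging supply gives qs = 2p - 866. Equilibrium: 2254 - 4p = 2p - 866, so 3120 = 6p and p* = 520, q* = 174.
Since 547 > 520, the floor is binding.
At p = 547: qd = 2254 - 4·547 = 66 and qs = 2·547 - 866 = 228.
Surplus = qs - qd = 228 - 66 = 162.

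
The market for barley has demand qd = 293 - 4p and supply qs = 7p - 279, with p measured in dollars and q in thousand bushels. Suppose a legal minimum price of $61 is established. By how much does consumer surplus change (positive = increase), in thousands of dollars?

Without the control the market clears where 293 - 4p = 7p - 279, i.e. p* = 52 and q* = 85.
Since 61 > 52, the floor is binding.
At p = 61: qd = 293 - 4·61 = 49 and qs = 7·61 - 279 = 148.
Consumer surplus without the control is ½ · (73.25 - 52) · 85 = 903.125.
With the floor, consumers buy 49 units at 61, so CS = ½ · (73.25 - 61) · 49 = 300.125.
Change in consumer surplus = 300.125 - 903.125 = -603.

-603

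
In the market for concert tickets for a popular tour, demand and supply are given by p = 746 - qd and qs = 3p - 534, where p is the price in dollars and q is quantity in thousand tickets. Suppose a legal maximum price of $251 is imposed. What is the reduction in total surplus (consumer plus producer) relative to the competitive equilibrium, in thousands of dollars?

Rearranging demand gives qd = 746 - p. In a free market, 746 - p = 3p - 534 gives the equilibrium p* = 320, q* = 426.
Because the ceiling (251) lies below the market-clearing price, it is binding.
At p = 251: qd = 746 - 251 = 495 and qs = 3·251 - 534 = 219.
Quantity traded falls to 219. At q = 219 the demand price is 746 - 219 = 527 and the supply price is (534 + 219)/3 = 251.
Deadweight loss = ½ · (527 - 251) · (426 - 219) = ½ · 276 · 207 = 28566.

28566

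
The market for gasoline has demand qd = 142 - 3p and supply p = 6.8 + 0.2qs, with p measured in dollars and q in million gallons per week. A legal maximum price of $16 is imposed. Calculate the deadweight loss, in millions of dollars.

Rearranging supply gives qs = 5p - 34. Equilibrium: 142 - 3p = 5p - 34, so 176 = 8p and p* = 22, q* = 76.
The ceiling of 16 is below the equilibrium price 22, so it binds.
At p = 16: qd = 142 - 3·16 = 94 and qs = 5·16 - 34 = 46.
Quantity traded falls to 46. At q = 46 the demand price is (142 - 46)/3 = 32 and the supply price is (34 + 46)/5 = 16.
Deadweight loss = ½ · (32 - 16) · (76 - 46) = ½ · 16 · 30 = 240.

240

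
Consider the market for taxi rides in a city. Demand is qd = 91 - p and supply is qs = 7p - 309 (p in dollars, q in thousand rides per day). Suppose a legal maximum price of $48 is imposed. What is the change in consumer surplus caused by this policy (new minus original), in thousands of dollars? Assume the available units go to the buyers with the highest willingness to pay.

-44

Setting quantity demanded equal to quantity supplied, 91 - p = 7p - 309, gives p* = 50 and q* = 41.
Since 48 < 50, the ceiling is binding.
At p = 48: qd = 91 - 48 = 43 and qs = 7·48 - 309 = 27.
Consumer surplus without the control is ½ · (91 - 50) · 41 = 840.5.
With the ceiling, 27 units are sold at 48 (assume they go to the highest-value buyers). The demand price at q = 27 is 64, so CS = ½ · [(91 - 48) + (64 - 48)] · 27 = 796.5.
Change in consumer surplus = 796.5 - 840.5 = -44.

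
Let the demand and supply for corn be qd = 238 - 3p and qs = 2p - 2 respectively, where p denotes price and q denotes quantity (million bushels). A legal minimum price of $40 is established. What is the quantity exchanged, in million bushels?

94

Without the control the market clears where 238 - 3p = 2p - 2, i.e. p* = 48 and q* = 94.
The floor of 40 is below the equilibrium price 48, so it is not binding; the market clears at p* = 48, q* = 94.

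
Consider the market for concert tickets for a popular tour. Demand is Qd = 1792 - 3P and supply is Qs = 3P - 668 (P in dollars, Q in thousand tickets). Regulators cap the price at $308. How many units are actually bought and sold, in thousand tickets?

256

Equilibrium: 1792 - 3P = 3P - 668, so 2460 = 6P and P* = 410, Q* = 562.
Since 308 < 410, the ceiling is binding.
At P = 308: Qd = 1792 - 3·308 = 868 and Qs = 3·308 - 668 = 256.
The quantity actually transacted is the short side, supply: 256.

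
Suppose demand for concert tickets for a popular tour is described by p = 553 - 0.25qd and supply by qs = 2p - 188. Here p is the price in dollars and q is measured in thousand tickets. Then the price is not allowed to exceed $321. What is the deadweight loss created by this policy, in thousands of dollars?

Rearranging demand gives qd = 2212 - 4p. Without the control the market clears where 2212 - 4p = 2p - 188, i.e. p* = 400 and q* = 612.
Because the ceiling (321) lies below the market-clearing price, it is binding.
At p = 321: qd = 2212 - 4·321 = 928 and qs = 2·321 - 188 = 454.
Quantity traded falls to 454. At q = 454 the demand price is (2212 - 454)/4 = 439.5 and the supply price is (188 + 454)/2 = 321.
Deadweight loss = ½ · (439.5 - 321) · (612 - 454) = ½ · 118.5 · 158 = 9361.5.

9361.5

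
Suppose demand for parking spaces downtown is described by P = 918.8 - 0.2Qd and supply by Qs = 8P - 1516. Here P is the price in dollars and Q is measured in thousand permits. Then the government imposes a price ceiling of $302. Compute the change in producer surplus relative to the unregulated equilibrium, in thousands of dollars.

Rearranging demand gives Qd = 4594 - 5P. Equilibrium: 4594 - 5P = 8P - 1516, so 6110 = 13P and P* = 470, Q* = 2244.
Because the ceiling (302) lies below the market-clearing price, it is binding.
At P = 302: Qd = 4594 - 5·302 = 3084 and Qs = 8·302 - 1516 = 900.
Producer surplus without the control is ½ · (470 - 189.5) · 2244 = 314721.
With the ceiling, producers sell 900 units at 302, so PS = ½ · (302 - 189.5) · 900 = 50625.
Change in producer surplus = 50625 - 314721 = -264096.

-264096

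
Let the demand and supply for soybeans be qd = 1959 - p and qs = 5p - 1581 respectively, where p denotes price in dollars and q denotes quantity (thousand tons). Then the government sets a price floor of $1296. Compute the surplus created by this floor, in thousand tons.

4236

Setting quantity demanded equal to quantity supplied, 1959 - p = 5p - 1581, gives p* = 590 and q* = 1369.
Since 1296 > 590, the floor is binding.
At p = 1296: qd = 1959 - 1296 = 663 and qs = 5·1296 - 1581 = 4899.
Surplus = qs - qd = 4899 - 663 = 4236.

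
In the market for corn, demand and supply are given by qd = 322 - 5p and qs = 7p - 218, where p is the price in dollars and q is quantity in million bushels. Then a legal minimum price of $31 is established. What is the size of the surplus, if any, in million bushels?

0

Without the control the market clears where 322 - 5p = 7p - 218, i.e. p* = 45 and q* = 97.
The floor of 31 is below the equilibrium price 45, so it is not binding; the market clears at p* = 45, q* = 97.
Since the control does not bind, there is no surplus.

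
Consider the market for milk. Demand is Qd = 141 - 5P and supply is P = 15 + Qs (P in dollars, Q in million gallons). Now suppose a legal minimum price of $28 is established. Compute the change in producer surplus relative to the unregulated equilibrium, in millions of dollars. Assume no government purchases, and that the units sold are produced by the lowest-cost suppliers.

-48

Rearranging supply gives Qs = P - 15. Equilibrium: 141 - 5P = P - 15, so 156 = 6P and P* = 26, Q* = 11.
The floor of 28 is above the equilibrium price 26, so it binds.
At P = 28: Qd = 141 - 5·28 = 1 and Qs = 28 - 15 = 13.
Producer surplus without the control is ½ · (26 - 15) · 11 = 60.5.
With the floor, 1 units are sold at 28. The supply price at Q = 1 is 16, so PS = ½ · [(28 - 15) + (28 - 16)] · 1 = 12.5.
Change in producer surplus = 12.5 - 60.5 = -48.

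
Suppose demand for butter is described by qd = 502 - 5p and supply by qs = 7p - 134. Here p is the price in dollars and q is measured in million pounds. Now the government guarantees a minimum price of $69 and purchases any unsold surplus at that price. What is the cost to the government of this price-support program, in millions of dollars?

13248

Equilibrium: 502 - 5p = 7p - 134, so 636 = 12p and p* = 53, q* = 237.
The floor of 69 is above the equilibrium price 53, so it binds.
At p = 69: qd = 502 - 5·69 = 157 and qs = 7·69 - 134 = 349.
Surplus = qs - qd = 192.
Government expenditure = surplus × support price = 192 × 69 = 13248.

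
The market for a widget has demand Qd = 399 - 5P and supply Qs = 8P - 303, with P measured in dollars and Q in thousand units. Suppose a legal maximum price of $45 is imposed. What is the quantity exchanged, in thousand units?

Without the control the market clears where 399 - 5P = 8P - 303, i.e. P* = 54 and Q* = 129.
Since 45 < 54, the ceiling is binding.
At P = 45: Qd = 399 - 5·45 = 174 and Qs = 8·45 - 303 = 57.
The quantity actually transacted is the short side, supply: 57.

57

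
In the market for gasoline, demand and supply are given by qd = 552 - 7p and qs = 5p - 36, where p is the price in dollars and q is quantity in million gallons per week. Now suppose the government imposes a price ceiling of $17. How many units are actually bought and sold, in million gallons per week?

49

Equilibrium: 552 - 7p = 5p - 36, so 588 = 12p and p* = 49, q* = 209.
The ceiling of 17 is below the equilibrium price 49, so it binds.
At p = 17: qd = 552 - 7·17 = 433 and qs = 5·17 - 36 = 49.
The quantity actually transacted is the short side, supply: 49.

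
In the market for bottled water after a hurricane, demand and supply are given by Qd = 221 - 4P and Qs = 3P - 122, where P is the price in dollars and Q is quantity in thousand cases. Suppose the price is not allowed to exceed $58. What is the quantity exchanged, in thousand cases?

25

Equilibrium: 221 - 4P = 3P - 122, so 343 = 7P and P* = 49, Q* = 25.
Since 58 is above P* = 49, the ceiling does not bind and the free-market outcome prevails.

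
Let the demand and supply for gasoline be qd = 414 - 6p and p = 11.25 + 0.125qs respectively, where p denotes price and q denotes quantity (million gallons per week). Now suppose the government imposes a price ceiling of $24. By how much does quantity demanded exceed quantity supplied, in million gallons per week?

Rearranging supply gives qs = 8p - 90. Equilibrium: 414 - 6p = 8p - 90, so 504 = 14p and p* = 36, q* = 198.
Since 24 < 36, the ceiling is binding.
At p = 24: qd = 414 - 6·24 = 270 and qs = 8·24 - 90 = 102.
Shortage = qd - qs = 270 - 102 = 168.

168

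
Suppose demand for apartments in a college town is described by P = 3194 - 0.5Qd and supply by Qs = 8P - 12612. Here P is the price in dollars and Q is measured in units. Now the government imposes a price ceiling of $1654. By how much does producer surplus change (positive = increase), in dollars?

Rearranging demand gives Qd = 6388 - 2P. Equilibrium: 6388 - 2P = 8P - 12612, so 19000 = 10P and P* = 1900, Q* = 2588.
The ceiling of 1654 is below the equilibrium price 1900, so it binds.
At P = 1654: Qd = 6388 - 2·1654 = 3080 and Qs = 8·1654 - 12612 = 620.
Producer surplus without the control is ½ · (1900 - 1576.5) · 2588 = 418609.
With the ceiling, producers sell 620 units at 1654, so PS = ½ · (1654 - 1576.5) · 620 = 24025.
Change in producer surplus = 24025 - 418609 = -394584.

-394584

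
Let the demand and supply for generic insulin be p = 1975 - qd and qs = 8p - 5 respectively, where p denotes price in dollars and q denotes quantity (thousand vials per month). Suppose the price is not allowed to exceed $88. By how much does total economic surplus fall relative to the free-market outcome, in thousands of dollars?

627264

Rearranging demand gives qd = 1975 - p. Setting quantity demanded equal to quantity supplied, 1975 - p = 8p - 5, gives p* = 220 and q* = 1755.
Since 88 < 220, the ceiling is binding.
At p = 88: qd = 1975 - 88 = 1887 and qs = 8·88 - 5 = 699.
Quantity traded falls to 699. At q = 699 the demand price is 1975 - 699 = 1276 and the supply price is (5 + 699)/8 = 88.
Deadweight loss = ½ · (1276 - 88) · (1755 - 699) = ½ · 1188 · 1056 = 627264.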